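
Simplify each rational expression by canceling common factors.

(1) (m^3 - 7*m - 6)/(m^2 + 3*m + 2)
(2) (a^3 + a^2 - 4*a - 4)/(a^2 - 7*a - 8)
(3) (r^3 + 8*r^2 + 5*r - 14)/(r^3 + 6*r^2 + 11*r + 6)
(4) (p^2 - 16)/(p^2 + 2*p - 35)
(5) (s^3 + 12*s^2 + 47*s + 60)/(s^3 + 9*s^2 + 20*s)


(1) = m - 3
(2) = (a^2 - 4)/(a - 8)
(3) = (r^2 + 6*r - 7)/(r^2 + 4*r + 3)
(4) = (p^2 - 16)/(p^2 + 2*p - 35)
(5) = (s + 3)/s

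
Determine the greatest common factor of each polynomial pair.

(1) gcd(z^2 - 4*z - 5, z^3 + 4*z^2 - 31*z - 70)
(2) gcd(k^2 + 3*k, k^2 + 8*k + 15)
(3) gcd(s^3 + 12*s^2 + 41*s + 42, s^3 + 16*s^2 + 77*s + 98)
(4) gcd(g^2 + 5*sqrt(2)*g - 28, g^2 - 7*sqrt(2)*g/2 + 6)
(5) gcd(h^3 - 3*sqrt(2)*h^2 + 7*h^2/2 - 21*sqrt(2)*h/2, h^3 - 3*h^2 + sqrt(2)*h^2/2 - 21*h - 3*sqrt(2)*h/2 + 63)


(1) = gcd((z - 5)*(z + 1), (z - 5)*(z + 2)*(z + 7)) = z - 5
(2) = gcd(k*(k + 3), (k + 3)*(k + 5)) = k + 3
(3) = s^2 + 9*s + 14
(4) = gcd((g - 2*sqrt(2))*(g + 7*sqrt(2)), (g - 2*sqrt(2))*(g - 3*sqrt(2)/2)) = g - 2*sqrt(2)
(5) = h - 3*sqrt(2)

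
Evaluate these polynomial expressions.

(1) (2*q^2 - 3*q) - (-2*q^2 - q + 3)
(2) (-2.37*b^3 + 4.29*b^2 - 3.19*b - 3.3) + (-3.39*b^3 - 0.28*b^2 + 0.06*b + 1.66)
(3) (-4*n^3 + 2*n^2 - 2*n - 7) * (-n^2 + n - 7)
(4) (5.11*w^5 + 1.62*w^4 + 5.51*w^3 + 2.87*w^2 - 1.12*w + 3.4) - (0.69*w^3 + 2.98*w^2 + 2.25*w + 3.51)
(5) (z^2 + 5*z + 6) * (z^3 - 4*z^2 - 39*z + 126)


(1) = 4*q^2 - 2*q - 3
(2) = -5.76*b^3 + 4.01*b^2 - 3.13*b - 1.64
(3) = 4*n^5 - 6*n^4 + 32*n^3 - 9*n^2 + 7*n + 49
(4) = 5.11*w^5 + 1.62*w^4 + 4.82*w^3 - 0.11*w^2 - 3.37*w - 0.11
(5) = z^5 + z^4 - 53*z^3 - 93*z^2 + 396*z + 756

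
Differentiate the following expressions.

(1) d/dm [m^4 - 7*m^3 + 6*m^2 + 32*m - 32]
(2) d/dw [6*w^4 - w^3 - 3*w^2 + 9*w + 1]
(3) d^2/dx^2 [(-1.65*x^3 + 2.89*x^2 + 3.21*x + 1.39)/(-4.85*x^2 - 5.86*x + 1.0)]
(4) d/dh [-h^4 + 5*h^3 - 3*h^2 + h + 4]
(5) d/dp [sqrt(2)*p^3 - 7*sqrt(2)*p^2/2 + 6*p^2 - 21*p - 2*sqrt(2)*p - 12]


(1) = 4*m^3 - 21*m^2 + 12*m + 32
(2) = 24*w^3 - 3*w^2 - 6*w + 9
(3) = (142.58461*x^3 - 338.29065*x^2 - 320.54214*x - 152.348288)/(114.084125*x^6 + 413.52555*x^5 + 429.07368*x^4 + 30.704056*x^3 - 88.4688*x^2 + 17.58*x - 1.0)
(4) = -4*h^3 + 15*h^2 - 6*h + 1
(5) = 3*sqrt(2)*p^2 - 7*sqrt(2)*p + 12*p - 21 - 2*sqrt(2)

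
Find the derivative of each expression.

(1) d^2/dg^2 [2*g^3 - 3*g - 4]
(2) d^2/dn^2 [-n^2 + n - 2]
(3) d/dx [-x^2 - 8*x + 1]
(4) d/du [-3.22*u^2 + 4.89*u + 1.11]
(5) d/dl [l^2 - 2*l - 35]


(1) = 12*g
(2) = -2
(3) = -2*x - 8
(4) = 4.89 - 6.44*u
(5) = 2*l - 2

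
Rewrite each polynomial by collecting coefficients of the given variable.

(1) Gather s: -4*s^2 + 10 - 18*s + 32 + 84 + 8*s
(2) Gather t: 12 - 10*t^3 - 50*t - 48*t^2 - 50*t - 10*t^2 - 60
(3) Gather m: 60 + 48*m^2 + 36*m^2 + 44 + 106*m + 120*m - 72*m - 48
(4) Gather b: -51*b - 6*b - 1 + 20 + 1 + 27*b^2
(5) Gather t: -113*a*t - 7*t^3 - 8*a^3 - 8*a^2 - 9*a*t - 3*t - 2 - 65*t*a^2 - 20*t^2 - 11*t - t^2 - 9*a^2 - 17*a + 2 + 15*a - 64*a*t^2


(1) = -4*s^2 - 10*s + 126
(2) = -10*t^3 - 58*t^2 - 100*t - 48
(3) = 84*m^2 + 154*m + 56
(4) = 27*b^2 - 57*b + 20
(5) = -8*a^3 - 17*a^2 - 2*a - 7*t^3 + t^2*(-64*a - 21) + t*(-65*a^2 - 122*a - 14)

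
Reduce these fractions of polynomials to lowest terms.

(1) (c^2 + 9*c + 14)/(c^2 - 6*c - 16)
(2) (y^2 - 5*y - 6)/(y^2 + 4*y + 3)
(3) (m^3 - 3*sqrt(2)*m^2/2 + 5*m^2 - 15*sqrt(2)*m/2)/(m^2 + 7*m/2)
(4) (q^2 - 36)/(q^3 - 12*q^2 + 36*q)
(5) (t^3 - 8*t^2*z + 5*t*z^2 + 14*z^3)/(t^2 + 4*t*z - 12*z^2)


(1) = (c + 7)/(c - 8)
(2) = (y - 6)/(y + 3)
(3) = (4*m^2 + m*(20 - 6*sqrt(2)) - 30*sqrt(2))/(4*m + 14)
(4) = (q + 6)/(q^2 - 6*q)
(5) = (t^2 - 6*t*z - 7*z^2)/(t + 6*z)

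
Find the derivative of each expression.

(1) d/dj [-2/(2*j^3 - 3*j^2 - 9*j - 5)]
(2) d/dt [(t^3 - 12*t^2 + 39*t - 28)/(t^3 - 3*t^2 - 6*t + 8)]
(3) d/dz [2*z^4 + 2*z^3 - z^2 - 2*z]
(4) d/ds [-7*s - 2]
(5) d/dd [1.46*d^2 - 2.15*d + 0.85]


(1) = 6*(2*j^2 - 2*j - 3)/(-2*j^3 + 3*j^2 + 9*j + 5)^2
(2) = 9/(t^2 + 4*t + 4)
(3) = 8*z^3 + 6*z^2 - 2*z - 2
(4) = -7
(5) = 2.92*d - 2.15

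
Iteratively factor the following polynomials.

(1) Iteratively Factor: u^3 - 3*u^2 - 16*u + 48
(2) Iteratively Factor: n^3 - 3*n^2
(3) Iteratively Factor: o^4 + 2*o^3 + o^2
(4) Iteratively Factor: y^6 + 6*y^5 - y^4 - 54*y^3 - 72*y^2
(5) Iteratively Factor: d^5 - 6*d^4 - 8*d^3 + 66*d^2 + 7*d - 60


(1) = (u + 4)*(u^2 - 7*u + 12) = (u - 4)*(u + 4)*(u - 3)
(2) = (n)*(n^2 - 3*n) = n^2*(n - 3)
(3) = (o)*(o^3 + 2*o^2 + o) = o^2*(o^2 + 2*o + 1) = o^2*(o + 1)*(o + 1)
(4) = (y)*(y^5 + 6*y^4 - y^3 - 54*y^2 - 72*y) = y*(y + 2)*(y^4 + 4*y^3 - 9*y^2 - 36*y) = y*(y - 3)*(y + 2)*(y^3 + 7*y^2 + 12*y) = y*(y - 3)*(y + 2)*(y + 3)*(y^2 + 4*y) = y^2*(y - 3)*(y + 2)*(y + 3)*(y + 4)
(5) = (d - 1)*(d^4 - 5*d^3 - 13*d^2 + 53*d + 60) = (d - 5)*(d - 1)*(d^3 - 13*d - 12) = (d - 5)*(d - 1)*(d + 1)*(d^2 - d - 12) = (d - 5)*(d - 1)*(d + 1)*(d + 3)*(d - 4)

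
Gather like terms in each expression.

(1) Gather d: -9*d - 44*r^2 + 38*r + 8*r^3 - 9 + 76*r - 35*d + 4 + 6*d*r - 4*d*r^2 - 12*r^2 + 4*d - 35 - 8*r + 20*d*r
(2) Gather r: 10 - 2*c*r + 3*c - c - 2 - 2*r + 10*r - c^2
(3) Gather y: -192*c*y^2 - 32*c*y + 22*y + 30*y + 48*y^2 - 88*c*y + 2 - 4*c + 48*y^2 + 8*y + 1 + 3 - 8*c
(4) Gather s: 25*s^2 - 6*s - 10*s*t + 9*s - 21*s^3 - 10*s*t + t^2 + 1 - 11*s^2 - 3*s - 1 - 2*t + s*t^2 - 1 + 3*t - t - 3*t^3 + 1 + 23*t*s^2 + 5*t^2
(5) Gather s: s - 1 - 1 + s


(1) = d*(-4*r^2 + 26*r - 40) + 8*r^3 - 56*r^2 + 106*r - 40
(2) = -c^2 + 2*c + r*(8 - 2*c) + 8
(3) = -12*c + y^2*(96 - 192*c) + y*(60 - 120*c) + 6
(4) = -21*s^3 + s^2*(23*t + 14) + s*(t^2 - 20*t) - 3*t^3 + 6*t^2
(5) = 2*s - 2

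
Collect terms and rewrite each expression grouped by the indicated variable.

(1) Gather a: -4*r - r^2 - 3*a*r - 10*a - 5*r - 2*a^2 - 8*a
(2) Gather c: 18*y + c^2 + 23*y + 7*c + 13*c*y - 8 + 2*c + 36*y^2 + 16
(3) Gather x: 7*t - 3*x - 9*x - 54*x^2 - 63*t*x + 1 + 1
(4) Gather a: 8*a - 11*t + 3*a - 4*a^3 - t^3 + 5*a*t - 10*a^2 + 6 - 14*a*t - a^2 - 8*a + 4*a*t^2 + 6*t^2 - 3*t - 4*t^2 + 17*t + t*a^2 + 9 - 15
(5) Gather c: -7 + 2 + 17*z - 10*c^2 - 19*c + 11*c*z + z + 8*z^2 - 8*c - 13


(1) = -2*a^2 + a*(-3*r - 18) - r^2 - 9*r
(2) = c^2 + c*(13*y + 9) + 36*y^2 + 41*y + 8
(3) = 7*t - 54*x^2 + x*(-63*t - 12) + 2
(4) = -4*a^3 + a^2*(t - 11) + a*(4*t^2 - 9*t + 3) - t^3 + 2*t^2 + 3*t
(5) = -10*c^2 + c*(11*z - 27) + 8*z^2 + 18*z - 18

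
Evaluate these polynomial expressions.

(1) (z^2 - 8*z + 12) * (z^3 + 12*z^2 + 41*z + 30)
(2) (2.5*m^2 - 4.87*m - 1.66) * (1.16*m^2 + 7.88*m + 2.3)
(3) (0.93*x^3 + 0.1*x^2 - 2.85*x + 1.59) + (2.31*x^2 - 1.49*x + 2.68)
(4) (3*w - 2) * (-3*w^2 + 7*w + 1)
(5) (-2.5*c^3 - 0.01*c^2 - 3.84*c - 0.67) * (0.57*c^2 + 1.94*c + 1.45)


(1) = z^5 + 4*z^4 - 43*z^3 - 154*z^2 + 252*z + 360
(2) = 2.9*m^4 + 14.0508*m^3 - 34.5512*m^2 - 24.2818*m - 3.818
(3) = 0.93*x^3 + 2.41*x^2 - 4.34*x + 4.27
(4) = -9*w^3 + 27*w^2 - 11*w - 2
(5) = -1.425*c^5 - 4.8557*c^4 - 5.8332*c^3 - 7.846*c^2 - 6.8678*c - 0.9715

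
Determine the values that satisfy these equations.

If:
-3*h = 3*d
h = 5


Then:
d = -5
h = 5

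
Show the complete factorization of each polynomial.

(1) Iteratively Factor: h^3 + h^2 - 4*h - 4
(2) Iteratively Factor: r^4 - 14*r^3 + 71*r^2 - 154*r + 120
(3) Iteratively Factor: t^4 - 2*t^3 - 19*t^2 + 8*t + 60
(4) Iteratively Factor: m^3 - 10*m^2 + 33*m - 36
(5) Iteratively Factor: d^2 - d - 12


(1) = (h + 2)*(h^2 - h - 2) = (h - 2)*(h + 2)*(h + 1)
(2) = (r - 5)*(r^3 - 9*r^2 + 26*r - 24) = (r - 5)*(r - 2)*(r^2 - 7*r + 12) = (r - 5)*(r - 4)*(r - 2)*(r - 3)
(3) = (t - 5)*(t^3 + 3*t^2 - 4*t - 12) = (t - 5)*(t - 2)*(t^2 + 5*t + 6) = (t - 5)*(t - 2)*(t + 3)*(t + 2)
(4) = (m - 3)*(m^2 - 7*m + 12) = (m - 4)*(m - 3)*(m - 3)
(5) = (d + 3)*(d - 4)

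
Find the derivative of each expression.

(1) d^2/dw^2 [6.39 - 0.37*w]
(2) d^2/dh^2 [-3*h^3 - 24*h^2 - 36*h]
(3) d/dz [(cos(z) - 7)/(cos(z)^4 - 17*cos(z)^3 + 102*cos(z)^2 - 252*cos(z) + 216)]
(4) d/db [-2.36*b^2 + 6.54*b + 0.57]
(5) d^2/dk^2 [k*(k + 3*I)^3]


(1) = 0
(2) = -18*h - 48
(3) = (3*cos(z)^3 - 44*cos(z)^2 + 195*cos(z) - 258)*sin(z)/((cos(z) - 6)^3*(cos(z) - 3)^2*(cos(z) - 2)^2)
(4) = 6.54 - 4.72*b
(5) = 12*k^2 + 54*I*k - 54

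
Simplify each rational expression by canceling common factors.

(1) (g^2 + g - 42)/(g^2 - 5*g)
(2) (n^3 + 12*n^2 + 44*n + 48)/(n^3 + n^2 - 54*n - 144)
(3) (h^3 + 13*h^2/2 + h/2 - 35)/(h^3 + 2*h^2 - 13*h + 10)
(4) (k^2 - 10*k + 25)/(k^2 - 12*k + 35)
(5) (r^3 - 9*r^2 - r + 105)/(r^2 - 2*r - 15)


(1) = (g^2 + g - 42)/(g^2 - 5*g)
(2) = (n^2 + 6*n + 8)/(n^2 - 5*n - 24)
(3) = (2*h + 7)/(2*h - 2)
(4) = (k - 5)/(k - 7)
(5) = r - 7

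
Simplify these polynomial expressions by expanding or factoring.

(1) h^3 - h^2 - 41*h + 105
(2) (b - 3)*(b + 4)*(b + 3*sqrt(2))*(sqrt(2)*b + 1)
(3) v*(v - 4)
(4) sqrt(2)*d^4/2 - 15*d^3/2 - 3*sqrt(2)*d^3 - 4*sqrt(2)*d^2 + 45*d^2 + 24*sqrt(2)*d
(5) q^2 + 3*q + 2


(1) = (h - 5)*(h - 3)*(h + 7)
(2) = sqrt(2)*b^4 + sqrt(2)*b^3 + 7*b^3 - 9*sqrt(2)*b^2 + 7*b^2 - 84*b + 3*sqrt(2)*b - 36*sqrt(2)
(3) = v^2 - 4*v
(4) = d*(d - 6)*(d - 8*sqrt(2))*(sqrt(2)*d/2 + 1/2)
(5) = (q + 1)*(q + 2)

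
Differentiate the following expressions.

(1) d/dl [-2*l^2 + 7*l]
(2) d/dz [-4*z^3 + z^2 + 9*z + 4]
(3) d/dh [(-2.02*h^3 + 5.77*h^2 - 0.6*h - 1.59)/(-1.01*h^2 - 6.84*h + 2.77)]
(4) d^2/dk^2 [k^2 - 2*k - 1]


(1) = 7 - 4*l
(2) = -12*z^2 + 2*z + 9
(3) = (2.0402*h^4 + 27.6336*h^3 - 56.859*h^2 + 28.754*h - 12.5376)/(1.0201*h^4 + 13.8168*h^3 + 41.1902*h^2 - 37.8936*h + 7.6729)
(4) = 2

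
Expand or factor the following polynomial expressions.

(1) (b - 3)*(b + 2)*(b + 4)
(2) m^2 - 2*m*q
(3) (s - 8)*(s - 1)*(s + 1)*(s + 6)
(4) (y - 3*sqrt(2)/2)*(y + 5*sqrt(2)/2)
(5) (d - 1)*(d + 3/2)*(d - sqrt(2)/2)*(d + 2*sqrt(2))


(1) = b^3 + 3*b^2 - 10*b - 24
(2) = m*(m - 2*q)
(3) = s^4 - 2*s^3 - 49*s^2 + 2*s + 48
(4) = y^2 + sqrt(2)*y - 15/2
(5) = d^4 + d^3/2 + 3*sqrt(2)*d^3/2 - 7*d^2/2 + 3*sqrt(2)*d^2/4 - 9*sqrt(2)*d/4 - d + 3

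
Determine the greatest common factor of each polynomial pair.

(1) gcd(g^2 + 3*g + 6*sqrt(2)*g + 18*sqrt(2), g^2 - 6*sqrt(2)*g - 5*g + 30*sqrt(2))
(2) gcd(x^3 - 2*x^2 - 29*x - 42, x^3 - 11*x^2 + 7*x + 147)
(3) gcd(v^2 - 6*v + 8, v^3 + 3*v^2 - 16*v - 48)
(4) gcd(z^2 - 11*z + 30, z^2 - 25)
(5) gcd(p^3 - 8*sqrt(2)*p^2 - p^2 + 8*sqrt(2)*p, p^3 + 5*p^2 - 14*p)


(1) = gcd((g + 3)*(g + 6*sqrt(2)), (g - 5)*(g - 6*sqrt(2))) = 1
(2) = x^2 - 4*x - 21
(3) = v - 4
(4) = z - 5
(5) = p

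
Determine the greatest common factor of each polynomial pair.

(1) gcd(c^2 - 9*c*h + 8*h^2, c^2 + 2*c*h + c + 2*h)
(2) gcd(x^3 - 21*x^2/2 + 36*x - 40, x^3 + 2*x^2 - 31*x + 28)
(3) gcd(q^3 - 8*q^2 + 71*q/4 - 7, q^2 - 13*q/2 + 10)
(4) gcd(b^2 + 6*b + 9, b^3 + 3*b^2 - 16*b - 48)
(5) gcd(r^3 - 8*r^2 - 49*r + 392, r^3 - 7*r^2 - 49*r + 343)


(1) = 1
(2) = x - 4
(3) = q - 4
(4) = b + 3
(5) = r^2 - 49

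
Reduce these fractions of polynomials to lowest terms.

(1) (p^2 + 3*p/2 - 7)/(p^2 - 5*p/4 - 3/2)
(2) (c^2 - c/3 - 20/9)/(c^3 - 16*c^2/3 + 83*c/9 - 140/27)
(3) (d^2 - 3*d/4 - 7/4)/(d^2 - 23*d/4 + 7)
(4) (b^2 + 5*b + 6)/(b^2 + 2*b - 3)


(1) = (4*p + 14)/(4*p + 3)
(2) = (9*c + 12)/(9*c^2 - 33*c + 28)
(3) = (d + 1)/(d - 4)
(4) = (b + 2)/(b - 1)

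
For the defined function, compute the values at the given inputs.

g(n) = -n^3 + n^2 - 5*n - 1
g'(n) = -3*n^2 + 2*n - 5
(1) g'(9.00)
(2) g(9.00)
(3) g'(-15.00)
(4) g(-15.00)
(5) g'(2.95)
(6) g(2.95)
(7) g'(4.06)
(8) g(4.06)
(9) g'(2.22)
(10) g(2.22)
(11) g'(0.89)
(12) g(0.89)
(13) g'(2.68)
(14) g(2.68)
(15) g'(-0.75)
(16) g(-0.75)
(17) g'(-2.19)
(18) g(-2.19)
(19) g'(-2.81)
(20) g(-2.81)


(1) = -230.00
(2) = -694.00
(3) = -710.00
(4) = 3674.00
(5) = -25.21
(6) = -32.72
(7) = -46.33
(8) = -71.74
(9) = -15.35
(10) = -18.11
(11) = -5.60
(12) = -5.36
(13) = -21.19
(14) = -26.47
(15) = -8.19
(16) = 3.73
(17) = -23.77
(18) = 25.25
(19) = -34.31
(20) = 43.13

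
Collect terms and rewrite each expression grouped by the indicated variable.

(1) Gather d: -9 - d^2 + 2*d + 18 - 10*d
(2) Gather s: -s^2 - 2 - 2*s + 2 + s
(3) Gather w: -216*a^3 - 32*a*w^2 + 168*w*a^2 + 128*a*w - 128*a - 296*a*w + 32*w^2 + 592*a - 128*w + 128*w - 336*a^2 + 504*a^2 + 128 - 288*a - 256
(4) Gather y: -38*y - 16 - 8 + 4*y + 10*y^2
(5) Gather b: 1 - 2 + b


(1) = -d^2 - 8*d + 9
(2) = -s^2 - s
(3) = -216*a^3 + 168*a^2 + 176*a + w^2*(32 - 32*a) + w*(168*a^2 - 168*a) - 128
(4) = 10*y^2 - 34*y - 24
(5) = b - 1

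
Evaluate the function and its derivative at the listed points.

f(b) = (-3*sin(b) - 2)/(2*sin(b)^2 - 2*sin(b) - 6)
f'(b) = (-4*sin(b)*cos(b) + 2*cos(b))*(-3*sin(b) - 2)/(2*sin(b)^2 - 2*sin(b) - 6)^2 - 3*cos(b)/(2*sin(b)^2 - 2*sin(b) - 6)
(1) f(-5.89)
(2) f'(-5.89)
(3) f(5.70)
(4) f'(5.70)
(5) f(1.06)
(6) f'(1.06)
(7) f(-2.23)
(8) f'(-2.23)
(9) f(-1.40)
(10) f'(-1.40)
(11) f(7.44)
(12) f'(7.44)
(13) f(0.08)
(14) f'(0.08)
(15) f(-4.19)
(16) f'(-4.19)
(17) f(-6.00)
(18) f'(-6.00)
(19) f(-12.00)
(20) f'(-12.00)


(1) = 0.49
(2) = 0.40
(3) = 0.08
(4) = 0.52
(5) = 0.74
(6) = 0.32
(7) = -0.12
(8) = -0.70
(9) = -0.46
(10) = 0.47
(11) = 0.77
(12) = 0.28
(13) = 0.36
(14) = 0.39
(15) = 0.74
(16) = -0.33
(17) = 0.44
(18) = 0.39
(19) = 0.56
(20) = 0.40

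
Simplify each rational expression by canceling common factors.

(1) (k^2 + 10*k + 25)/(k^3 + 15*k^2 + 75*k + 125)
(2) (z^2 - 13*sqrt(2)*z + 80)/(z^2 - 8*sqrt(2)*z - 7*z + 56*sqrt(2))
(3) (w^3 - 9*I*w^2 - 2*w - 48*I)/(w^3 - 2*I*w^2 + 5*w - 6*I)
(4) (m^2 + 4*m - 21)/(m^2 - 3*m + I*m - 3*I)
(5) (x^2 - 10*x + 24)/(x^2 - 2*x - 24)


(1) = 1/(k + 5)
(2) = (z - 5*sqrt(2))/(z - 7)
(3) = (w - 8*I)/(w - I)
(4) = (m + 7)/(m + I)
(5) = (x - 4)/(x + 4)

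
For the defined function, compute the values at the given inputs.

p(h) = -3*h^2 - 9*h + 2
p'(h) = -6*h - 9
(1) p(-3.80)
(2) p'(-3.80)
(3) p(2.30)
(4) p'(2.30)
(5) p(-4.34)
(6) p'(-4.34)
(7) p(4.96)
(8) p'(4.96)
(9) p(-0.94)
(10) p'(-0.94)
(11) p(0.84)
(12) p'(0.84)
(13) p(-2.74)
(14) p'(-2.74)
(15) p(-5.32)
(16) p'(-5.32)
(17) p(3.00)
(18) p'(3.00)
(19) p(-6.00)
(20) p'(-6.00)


(1) = -7.12
(2) = 13.80
(3) = -34.57
(4) = -22.80
(5) = -15.45
(6) = 17.04
(7) = -116.44
(8) = -38.76
(9) = 7.81
(10) = -3.36
(11) = -7.68
(12) = -14.04
(13) = 4.14
(14) = 7.44
(15) = -35.03
(16) = 22.92
(17) = -52.00
(18) = -27.00
(19) = -52.00
(20) = 27.00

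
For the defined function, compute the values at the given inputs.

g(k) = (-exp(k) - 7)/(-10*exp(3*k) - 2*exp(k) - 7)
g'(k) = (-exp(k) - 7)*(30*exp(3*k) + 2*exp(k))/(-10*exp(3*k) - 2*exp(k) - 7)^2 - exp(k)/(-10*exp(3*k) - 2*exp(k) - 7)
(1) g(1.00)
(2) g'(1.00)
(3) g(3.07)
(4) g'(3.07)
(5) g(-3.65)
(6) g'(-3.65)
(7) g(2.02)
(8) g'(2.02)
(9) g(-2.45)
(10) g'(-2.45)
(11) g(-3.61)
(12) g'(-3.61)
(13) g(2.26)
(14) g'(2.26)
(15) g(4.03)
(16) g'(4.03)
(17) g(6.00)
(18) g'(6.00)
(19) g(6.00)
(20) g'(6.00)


(1) = 0.05
(2) = -0.12
(3) = 0.00
(4) = -0.00
(5) = 1.00
(6) = -0.00
(7) = 0.00
(8) = -0.01
(9) = 0.99
(10) = -0.01
(11) = 1.00
(12) = -0.00
(13) = 0.00
(14) = -0.00
(15) = 0.00
(16) = -0.00
(17) = 0.00
(18) = -0.00
(19) = 0.00
(20) = -0.00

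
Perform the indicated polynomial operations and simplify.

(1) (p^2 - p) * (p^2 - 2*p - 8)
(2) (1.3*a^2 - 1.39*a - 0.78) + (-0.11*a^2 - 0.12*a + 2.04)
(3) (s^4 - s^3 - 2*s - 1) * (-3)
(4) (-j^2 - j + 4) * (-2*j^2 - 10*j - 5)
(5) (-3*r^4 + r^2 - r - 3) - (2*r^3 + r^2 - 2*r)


(1) = p^4 - 3*p^3 - 6*p^2 + 8*p
(2) = 1.19*a^2 - 1.51*a + 1.26
(3) = -3*s^4 + 3*s^3 + 6*s + 3
(4) = 2*j^4 + 12*j^3 + 7*j^2 - 35*j - 20
(5) = -3*r^4 - 2*r^3 + r - 3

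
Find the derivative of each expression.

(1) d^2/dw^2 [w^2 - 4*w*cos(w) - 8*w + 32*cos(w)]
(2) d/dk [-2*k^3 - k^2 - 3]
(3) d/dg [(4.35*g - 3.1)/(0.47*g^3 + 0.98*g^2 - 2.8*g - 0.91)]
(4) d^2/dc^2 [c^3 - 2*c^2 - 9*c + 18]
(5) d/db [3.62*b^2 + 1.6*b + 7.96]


(1) = 4*w*cos(w) + 8*sin(w) - 32*cos(w) + 2
(2) = 2*k*(-3*k - 1)
(3) = (-4.089*g^3 + 0.108*g^2 + 6.076*g - 12.6385)/(0.2209*g^6 + 0.9212*g^5 - 1.6716*g^4 - 6.3434*g^3 + 6.0564*g^2 + 5.096*g + 0.8281)
(4) = 6*c - 4
(5) = 7.24*b + 1.6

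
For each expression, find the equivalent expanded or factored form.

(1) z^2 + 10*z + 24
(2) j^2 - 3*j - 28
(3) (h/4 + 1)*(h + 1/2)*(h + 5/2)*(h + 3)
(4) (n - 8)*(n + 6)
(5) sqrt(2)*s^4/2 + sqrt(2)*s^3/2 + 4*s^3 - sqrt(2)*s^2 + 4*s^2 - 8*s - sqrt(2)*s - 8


(1) = (z + 4)*(z + 6)
(2) = (j - 7)*(j + 4)
(3) = h^4/4 + 5*h^3/2 + 137*h^2/16 + 179*h/16 + 15/4
(4) = n^2 - 2*n - 48
(5) = (s + 1)*(s - sqrt(2))*(s + 4*sqrt(2))*(sqrt(2)*s/2 + 1)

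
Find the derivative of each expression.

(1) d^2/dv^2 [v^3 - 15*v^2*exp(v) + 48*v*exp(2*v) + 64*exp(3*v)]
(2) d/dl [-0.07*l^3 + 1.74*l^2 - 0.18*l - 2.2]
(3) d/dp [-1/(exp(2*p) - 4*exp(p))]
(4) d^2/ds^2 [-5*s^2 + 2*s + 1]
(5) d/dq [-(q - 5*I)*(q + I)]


(1) = -15*v^2*exp(v) + 192*v*exp(2*v) - 60*v*exp(v) + 6*v + 576*exp(3*v) + 192*exp(2*v) - 30*exp(v)
(2) = -0.21*l^2 + 3.48*l - 0.18
(3) = 2*(exp(p) - 2)*exp(-p)/(exp(p) - 4)^2
(4) = -10
(5) = -2*q + 4*I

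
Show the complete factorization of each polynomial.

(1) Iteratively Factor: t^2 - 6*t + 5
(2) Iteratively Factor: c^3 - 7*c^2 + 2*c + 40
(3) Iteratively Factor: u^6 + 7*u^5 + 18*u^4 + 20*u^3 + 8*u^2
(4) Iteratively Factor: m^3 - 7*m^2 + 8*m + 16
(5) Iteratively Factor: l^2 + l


(1) = (t - 1)*(t - 5)
(2) = (c + 2)*(c^2 - 9*c + 20) = (c - 4)*(c + 2)*(c - 5)
(3) = (u + 2)*(u^5 + 5*u^4 + 8*u^3 + 4*u^2) = u*(u + 2)*(u^4 + 5*u^3 + 8*u^2 + 4*u) = u^2*(u + 2)*(u^3 + 5*u^2 + 8*u + 4) = u^2*(u + 2)^2*(u^2 + 3*u + 2) = u^2*(u + 1)*(u + 2)^2*(u + 2)
(4) = (m - 4)*(m^2 - 3*m - 4) = (m - 4)^2*(m + 1)
(5) = (l)*(l + 1)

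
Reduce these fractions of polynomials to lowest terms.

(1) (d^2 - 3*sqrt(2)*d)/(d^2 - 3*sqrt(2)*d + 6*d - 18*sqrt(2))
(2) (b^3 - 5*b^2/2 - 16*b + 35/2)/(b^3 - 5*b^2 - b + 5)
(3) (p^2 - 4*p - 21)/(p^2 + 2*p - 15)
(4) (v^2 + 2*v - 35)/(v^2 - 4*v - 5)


(1) = d/(d + 6)
(2) = (2*b + 7)/(2*b + 2)
(3) = (p^2 - 4*p - 21)/(p^2 + 2*p - 15)
(4) = (v + 7)/(v + 1)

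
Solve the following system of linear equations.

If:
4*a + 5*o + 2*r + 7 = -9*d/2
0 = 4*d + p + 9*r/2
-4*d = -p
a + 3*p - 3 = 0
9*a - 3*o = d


Then:
a = -1473/4117
d = 1152/4117
o = -4803/4117
p = 4608/4117
r = -2048/4117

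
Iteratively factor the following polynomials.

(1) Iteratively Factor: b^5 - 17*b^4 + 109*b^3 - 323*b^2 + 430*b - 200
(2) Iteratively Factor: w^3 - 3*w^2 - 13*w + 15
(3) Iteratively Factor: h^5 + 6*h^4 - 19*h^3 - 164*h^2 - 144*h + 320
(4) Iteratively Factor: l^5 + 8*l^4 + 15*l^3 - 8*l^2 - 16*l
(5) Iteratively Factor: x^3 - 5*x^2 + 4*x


(1) = (b - 2)*(b^4 - 15*b^3 + 79*b^2 - 165*b + 100) = (b - 5)*(b - 2)*(b^3 - 10*b^2 + 29*b - 20) = (b - 5)*(b - 2)*(b - 1)*(b^2 - 9*b + 20) = (b - 5)*(b - 4)*(b - 2)*(b - 1)*(b - 5)
(2) = (w + 3)*(w^2 - 6*w + 5) = (w - 1)*(w + 3)*(w - 5)
(3) = (h - 5)*(h^4 + 11*h^3 + 36*h^2 + 16*h - 64) = (h - 5)*(h + 4)*(h^3 + 7*h^2 + 8*h - 16) = (h - 5)*(h + 4)^2*(h^2 + 3*h - 4) = (h - 5)*(h + 4)^3*(h - 1)
(4) = (l + 1)*(l^4 + 7*l^3 + 8*l^2 - 16*l) = (l + 1)*(l + 4)*(l^3 + 3*l^2 - 4*l) = (l + 1)*(l + 4)^2*(l^2 - l) = l*(l + 1)*(l + 4)^2*(l - 1)
(5) = (x - 1)*(x^2 - 4*x) = x*(x - 1)*(x - 4)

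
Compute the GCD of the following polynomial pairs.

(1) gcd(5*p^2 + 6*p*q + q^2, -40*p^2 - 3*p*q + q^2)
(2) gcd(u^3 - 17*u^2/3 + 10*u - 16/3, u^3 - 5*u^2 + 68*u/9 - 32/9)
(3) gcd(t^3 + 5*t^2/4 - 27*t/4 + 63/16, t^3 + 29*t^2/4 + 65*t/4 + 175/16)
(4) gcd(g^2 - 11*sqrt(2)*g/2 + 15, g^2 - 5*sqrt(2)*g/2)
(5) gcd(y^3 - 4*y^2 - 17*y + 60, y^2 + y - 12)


(1) = gcd((p + q)*(5*p + q), (-8*p + q)*(5*p + q)) = 5*p + q
(2) = gcd((u - 8/3)*(u - 2)*(u - 1), (u - 8/3)*(u - 4/3)*(u - 1)) = u^2 - 11*u/3 + 8/3
(3) = gcd((t - 3/2)*(t - 3/4)*(t + 7/2), (t + 5/4)*(t + 5/2)*(t + 7/2)) = t + 7/2
(4) = gcd((g - 3*sqrt(2))*(g - 5*sqrt(2)/2), g*(g - 5*sqrt(2)/2)) = g - 5*sqrt(2)/2
(5) = y^2 + y - 12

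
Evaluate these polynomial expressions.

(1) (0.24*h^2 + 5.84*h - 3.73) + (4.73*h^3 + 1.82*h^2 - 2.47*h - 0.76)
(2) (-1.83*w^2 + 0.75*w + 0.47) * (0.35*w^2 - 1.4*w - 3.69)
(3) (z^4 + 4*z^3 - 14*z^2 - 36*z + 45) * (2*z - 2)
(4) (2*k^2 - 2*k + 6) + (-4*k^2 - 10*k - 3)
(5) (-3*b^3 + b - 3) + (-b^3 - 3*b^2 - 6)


(1) = 4.73*h^3 + 2.06*h^2 + 3.37*h - 4.49
(2) = -0.6405*w^4 + 2.8245*w^3 + 5.8672*w^2 - 3.4255*w - 1.7343
(3) = 2*z^5 + 6*z^4 - 36*z^3 - 44*z^2 + 162*z - 90
(4) = -2*k^2 - 12*k + 3
(5) = -4*b^3 - 3*b^2 + b - 9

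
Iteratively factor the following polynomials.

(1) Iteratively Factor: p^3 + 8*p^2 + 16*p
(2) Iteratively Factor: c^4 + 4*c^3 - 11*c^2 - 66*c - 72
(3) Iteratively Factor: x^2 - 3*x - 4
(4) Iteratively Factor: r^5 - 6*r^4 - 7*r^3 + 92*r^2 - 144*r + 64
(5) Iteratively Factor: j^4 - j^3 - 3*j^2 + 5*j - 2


(1) = (p + 4)*(p^2 + 4*p) = (p + 4)^2*(p)
(2) = (c + 2)*(c^3 + 2*c^2 - 15*c - 36) = (c + 2)*(c + 3)*(c^2 - c - 12) = (c + 2)*(c + 3)^2*(c - 4)
(3) = (x - 4)*(x + 1)
(4) = (r + 4)*(r^4 - 10*r^3 + 33*r^2 - 40*r + 16) = (r - 1)*(r + 4)*(r^3 - 9*r^2 + 24*r - 16) = (r - 1)^2*(r + 4)*(r^2 - 8*r + 16) = (r - 4)*(r - 1)^2*(r + 4)*(r - 4)
(5) = (j - 1)*(j^3 - 3*j + 2) = (j - 1)*(j + 2)*(j^2 - 2*j + 1) = (j - 1)^2*(j + 2)*(j - 1)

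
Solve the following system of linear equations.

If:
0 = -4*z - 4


Then:
z = -1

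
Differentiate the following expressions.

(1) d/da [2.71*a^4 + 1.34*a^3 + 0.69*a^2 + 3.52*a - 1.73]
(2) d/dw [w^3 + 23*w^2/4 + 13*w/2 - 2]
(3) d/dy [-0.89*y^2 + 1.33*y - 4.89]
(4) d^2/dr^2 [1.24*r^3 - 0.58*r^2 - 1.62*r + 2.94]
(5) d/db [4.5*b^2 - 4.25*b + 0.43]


(1) = 10.84*a^3 + 4.02*a^2 + 1.38*a + 3.52
(2) = 3*w^2 + 23*w/2 + 13/2
(3) = 1.33 - 1.78*y
(4) = 7.44*r - 1.16
(5) = 9.0*b - 4.25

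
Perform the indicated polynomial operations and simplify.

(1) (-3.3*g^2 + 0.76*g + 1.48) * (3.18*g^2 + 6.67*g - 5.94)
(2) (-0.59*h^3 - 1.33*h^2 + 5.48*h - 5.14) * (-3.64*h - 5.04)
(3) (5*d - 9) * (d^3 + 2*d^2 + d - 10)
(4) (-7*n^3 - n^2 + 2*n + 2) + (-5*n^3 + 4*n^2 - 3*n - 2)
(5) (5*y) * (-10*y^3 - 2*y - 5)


(1) = -10.494*g^4 - 19.5942*g^3 + 29.3776*g^2 + 5.3572*g - 8.7912
(2) = 2.1476*h^4 + 7.8148*h^3 - 13.244*h^2 - 8.9096*h + 25.9056
(3) = 5*d^4 + d^3 - 13*d^2 - 59*d + 90
(4) = -12*n^3 + 3*n^2 - n
(5) = -50*y^4 - 10*y^2 - 25*y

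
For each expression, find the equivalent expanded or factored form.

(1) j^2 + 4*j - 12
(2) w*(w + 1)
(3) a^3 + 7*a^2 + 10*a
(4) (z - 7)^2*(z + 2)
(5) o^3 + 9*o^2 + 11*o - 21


(1) = (j - 2)*(j + 6)
(2) = w^2 + w
(3) = a*(a + 2)*(a + 5)
(4) = z^3 - 12*z^2 + 21*z + 98
(5) = (o - 1)*(o + 3)*(o + 7)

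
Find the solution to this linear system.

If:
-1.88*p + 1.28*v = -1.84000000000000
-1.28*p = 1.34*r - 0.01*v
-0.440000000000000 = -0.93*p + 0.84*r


Then:
p = 0.25
r = -0.25
v = -1.07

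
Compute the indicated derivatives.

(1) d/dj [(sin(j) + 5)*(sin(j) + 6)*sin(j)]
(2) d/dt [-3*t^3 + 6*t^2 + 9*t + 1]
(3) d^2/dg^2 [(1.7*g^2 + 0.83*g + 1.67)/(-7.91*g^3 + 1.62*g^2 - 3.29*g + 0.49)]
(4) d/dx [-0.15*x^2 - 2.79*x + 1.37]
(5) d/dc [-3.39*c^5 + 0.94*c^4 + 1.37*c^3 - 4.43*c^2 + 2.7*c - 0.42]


(1) = (3*sin(j)^2 + 22*sin(j) + 30)*cos(j)
(2) = -9*t^2 + 12*t + 9
(3) = (-212.73154*g^6 - 311.589138*g^5 - 924.606228*g^4 + 270.870854*g^3 - 317.56317*g^2 + 18.521202*g - 36.993628)/(494.913671*g^9 - 304.080966*g^8 + 679.824159*g^7 - 349.178943*g^6 + 320.432469*g^5 - 132.97326*g^4 + 56.978474*g^3 - 17.078313*g^2 + 2.369787*g - 0.117649)
(4) = -0.3*x - 2.79
(5) = -16.95*c^4 + 3.76*c^3 + 4.11*c^2 - 8.86*c + 2.7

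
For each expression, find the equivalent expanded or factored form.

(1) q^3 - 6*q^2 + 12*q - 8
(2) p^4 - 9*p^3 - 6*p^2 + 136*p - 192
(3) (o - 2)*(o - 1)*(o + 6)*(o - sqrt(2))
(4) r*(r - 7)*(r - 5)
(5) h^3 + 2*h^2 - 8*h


(1) = (q - 2)^3
(2) = (p - 8)*(p - 3)*(p - 2)*(p + 4)
(3) = o^4 - sqrt(2)*o^3 + 3*o^3 - 16*o^2 - 3*sqrt(2)*o^2 + 12*o + 16*sqrt(2)*o - 12*sqrt(2)
(4) = r^3 - 12*r^2 + 35*r
(5) = h*(h - 2)*(h + 4)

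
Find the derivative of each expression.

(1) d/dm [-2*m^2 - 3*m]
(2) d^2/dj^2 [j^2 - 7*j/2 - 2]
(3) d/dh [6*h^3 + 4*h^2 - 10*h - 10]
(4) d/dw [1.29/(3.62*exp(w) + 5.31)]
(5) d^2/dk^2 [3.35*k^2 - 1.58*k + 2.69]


(1) = -4*m - 3
(2) = 2
(3) = 18*h^2 + 8*h - 10
(4) = -4.6698*exp(w)/(3.62*exp(w) + 5.31)^2
(5) = 6.70000000000000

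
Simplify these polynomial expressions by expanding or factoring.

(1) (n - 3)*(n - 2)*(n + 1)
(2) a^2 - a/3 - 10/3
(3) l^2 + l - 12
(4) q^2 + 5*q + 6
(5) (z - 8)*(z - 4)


(1) = n^3 - 4*n^2 + n + 6
(2) = (a - 2)*(a + 5/3)
(3) = (l - 3)*(l + 4)
(4) = (q + 2)*(q + 3)
(5) = z^2 - 12*z + 32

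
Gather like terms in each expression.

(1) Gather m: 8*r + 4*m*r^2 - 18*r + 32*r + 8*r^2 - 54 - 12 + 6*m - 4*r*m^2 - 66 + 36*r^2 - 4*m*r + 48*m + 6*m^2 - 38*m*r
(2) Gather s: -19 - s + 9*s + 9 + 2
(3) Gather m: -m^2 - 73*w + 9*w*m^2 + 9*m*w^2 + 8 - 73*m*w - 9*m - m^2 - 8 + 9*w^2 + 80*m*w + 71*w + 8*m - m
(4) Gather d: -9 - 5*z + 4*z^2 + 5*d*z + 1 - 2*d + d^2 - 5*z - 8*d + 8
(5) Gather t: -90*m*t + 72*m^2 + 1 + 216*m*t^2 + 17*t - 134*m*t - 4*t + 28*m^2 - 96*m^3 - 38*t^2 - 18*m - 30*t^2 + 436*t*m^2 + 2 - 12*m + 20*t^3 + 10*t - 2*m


(1) = m^2*(6 - 4*r) + m*(4*r^2 - 42*r + 54) + 44*r^2 + 22*r - 132
(2) = 8*s - 8
(3) = m^2*(9*w - 2) + m*(9*w^2 + 7*w - 2) + 9*w^2 - 2*w
(4) = d^2 + d*(5*z - 10) + 4*z^2 - 10*z
(5) = -96*m^3 + 100*m^2 - 32*m + 20*t^3 + t^2*(216*m - 68) + t*(436*m^2 - 224*m + 23) + 3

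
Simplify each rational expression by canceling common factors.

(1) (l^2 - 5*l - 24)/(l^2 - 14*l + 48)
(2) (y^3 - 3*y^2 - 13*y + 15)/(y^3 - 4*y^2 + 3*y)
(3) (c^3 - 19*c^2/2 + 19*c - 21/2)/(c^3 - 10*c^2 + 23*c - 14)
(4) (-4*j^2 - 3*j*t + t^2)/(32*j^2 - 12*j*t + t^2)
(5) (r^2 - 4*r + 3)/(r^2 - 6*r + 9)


(1) = (l + 3)/(l - 6)
(2) = (y^2 - 2*y - 15)/(y^2 - 3*y)
(3) = (2*c - 3)/(2*c - 4)
(4) = (j + t)/(-8*j + t)
(5) = (r - 1)/(r - 3)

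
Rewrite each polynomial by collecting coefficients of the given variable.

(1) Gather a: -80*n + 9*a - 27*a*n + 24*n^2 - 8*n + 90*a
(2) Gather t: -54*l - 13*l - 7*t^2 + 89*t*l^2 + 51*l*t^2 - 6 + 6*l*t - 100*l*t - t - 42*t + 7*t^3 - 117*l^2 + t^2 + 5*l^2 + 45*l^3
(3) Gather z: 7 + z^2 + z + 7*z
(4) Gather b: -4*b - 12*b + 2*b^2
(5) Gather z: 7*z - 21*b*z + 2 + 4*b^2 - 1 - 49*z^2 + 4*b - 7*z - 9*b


(1) = a*(99 - 27*n) + 24*n^2 - 88*n
(2) = 45*l^3 - 112*l^2 - 67*l + 7*t^3 + t^2*(51*l - 6) + t*(89*l^2 - 94*l - 43) - 6
(3) = z^2 + 8*z + 7
(4) = 2*b^2 - 16*b
(5) = 4*b^2 - 21*b*z - 5*b - 49*z^2 + 1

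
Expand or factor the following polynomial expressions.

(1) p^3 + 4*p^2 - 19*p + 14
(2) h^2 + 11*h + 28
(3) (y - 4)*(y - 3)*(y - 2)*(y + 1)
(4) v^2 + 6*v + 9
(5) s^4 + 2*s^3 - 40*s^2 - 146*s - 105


(1) = (p - 2)*(p - 1)*(p + 7)
(2) = (h + 4)*(h + 7)
(3) = y^4 - 8*y^3 + 17*y^2 + 2*y - 24
(4) = (v + 3)^2
(5) = (s - 7)*(s + 1)*(s + 3)*(s + 5)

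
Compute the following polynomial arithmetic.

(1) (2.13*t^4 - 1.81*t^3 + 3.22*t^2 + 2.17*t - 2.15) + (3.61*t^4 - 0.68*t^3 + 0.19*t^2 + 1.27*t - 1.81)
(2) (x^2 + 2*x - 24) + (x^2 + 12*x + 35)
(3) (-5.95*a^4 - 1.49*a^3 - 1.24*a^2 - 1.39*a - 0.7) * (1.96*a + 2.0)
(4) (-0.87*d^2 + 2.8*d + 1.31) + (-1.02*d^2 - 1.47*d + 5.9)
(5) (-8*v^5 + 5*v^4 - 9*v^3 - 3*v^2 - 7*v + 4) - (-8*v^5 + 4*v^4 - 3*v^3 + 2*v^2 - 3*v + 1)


(1) = 5.74*t^4 - 2.49*t^3 + 3.41*t^2 + 3.44*t - 3.96
(2) = 2*x^2 + 14*x + 11
(3) = -11.662*a^5 - 14.8204*a^4 - 5.4104*a^3 - 5.2044*a^2 - 4.152*a - 1.4
(4) = -1.89*d^2 + 1.33*d + 7.21
(5) = v^4 - 6*v^3 - 5*v^2 - 4*v + 3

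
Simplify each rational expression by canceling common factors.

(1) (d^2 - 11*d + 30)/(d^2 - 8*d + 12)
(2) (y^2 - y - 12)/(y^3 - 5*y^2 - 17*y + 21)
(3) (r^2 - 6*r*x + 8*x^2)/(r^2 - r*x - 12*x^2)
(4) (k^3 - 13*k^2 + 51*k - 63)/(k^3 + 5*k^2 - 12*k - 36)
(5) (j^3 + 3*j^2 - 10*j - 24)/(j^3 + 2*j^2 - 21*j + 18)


(1) = (d - 5)/(d - 2)
(2) = (y - 4)/(y^2 - 8*y + 7)
(3) = (r - 2*x)/(r + 3*x)
(4) = (k^2 - 10*k + 21)/(k^2 + 8*k + 12)
(5) = (j^2 + 6*j + 8)/(j^2 + 5*j - 6)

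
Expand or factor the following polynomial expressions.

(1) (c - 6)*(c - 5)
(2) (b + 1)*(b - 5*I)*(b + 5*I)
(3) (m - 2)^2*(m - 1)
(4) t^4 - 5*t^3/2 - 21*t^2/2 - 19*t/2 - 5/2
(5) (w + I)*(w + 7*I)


(1) = c^2 - 11*c + 30
(2) = b^3 + b^2 + 25*b + 25
(3) = m^3 - 5*m^2 + 8*m - 4
(4) = (t - 5)*(t + 1/2)*(t + 1)^2
(5) = w^2 + 8*I*w - 7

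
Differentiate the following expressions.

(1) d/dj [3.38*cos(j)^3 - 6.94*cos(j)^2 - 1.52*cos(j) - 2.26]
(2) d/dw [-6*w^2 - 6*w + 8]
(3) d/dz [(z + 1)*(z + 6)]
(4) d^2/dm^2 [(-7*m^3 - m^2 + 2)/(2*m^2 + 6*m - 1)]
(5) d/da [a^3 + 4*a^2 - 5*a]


(1) = (-10.14*cos(j)^2 + 13.88*cos(j) + 1.52)*sin(j)
(2) = -12*w - 6
(3) = 2*z + 7
(4) = 2*(-254*m^3 + 144*m^2 + 51*m + 75)/(8*m^6 + 72*m^5 + 204*m^4 + 144*m^3 - 102*m^2 + 18*m - 1)
(5) = 3*a^2 + 8*a - 5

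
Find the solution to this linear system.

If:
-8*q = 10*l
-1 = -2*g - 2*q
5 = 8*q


Then:
g = -1/8
l = -1/2
q = 5/8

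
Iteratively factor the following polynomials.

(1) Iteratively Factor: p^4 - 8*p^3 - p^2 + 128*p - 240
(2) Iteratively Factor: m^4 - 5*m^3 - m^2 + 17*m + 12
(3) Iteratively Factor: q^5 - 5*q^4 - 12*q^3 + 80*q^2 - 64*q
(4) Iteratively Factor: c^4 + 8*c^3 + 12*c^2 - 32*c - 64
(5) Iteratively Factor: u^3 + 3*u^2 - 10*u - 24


(1) = (p - 4)*(p^3 - 4*p^2 - 17*p + 60) = (p - 4)*(p - 3)*(p^2 - p - 20) = (p - 5)*(p - 4)*(p - 3)*(p + 4)
(2) = (m - 4)*(m^3 - m^2 - 5*m - 3) = (m - 4)*(m + 1)*(m^2 - 2*m - 3) = (m - 4)*(m - 3)*(m + 1)*(m + 1)
(3) = (q - 4)*(q^4 - q^3 - 16*q^2 + 16*q) = q*(q - 4)*(q^3 - q^2 - 16*q + 16) = q*(q - 4)^2*(q^2 + 3*q - 4) = q*(q - 4)^2*(q - 1)*(q + 4)
(4) = (c + 2)*(c^3 + 6*c^2 - 32) = (c - 2)*(c + 2)*(c^2 + 8*c + 16) = (c - 2)*(c + 2)*(c + 4)*(c + 4)
(5) = (u + 4)*(u^2 - u - 6) = (u - 3)*(u + 4)*(u + 2)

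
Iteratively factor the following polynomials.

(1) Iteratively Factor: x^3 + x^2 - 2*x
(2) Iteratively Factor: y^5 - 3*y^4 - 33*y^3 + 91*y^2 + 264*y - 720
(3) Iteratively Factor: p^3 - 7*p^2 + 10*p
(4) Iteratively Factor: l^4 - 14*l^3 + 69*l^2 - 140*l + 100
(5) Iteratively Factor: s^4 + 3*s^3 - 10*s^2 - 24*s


(1) = (x)*(x^2 + x - 2) = x*(x - 1)*(x + 2)
(2) = (y - 3)*(y^4 - 33*y^2 - 8*y + 240) = (y - 3)^2*(y^3 + 3*y^2 - 24*y - 80) = (y - 3)^2*(y + 4)*(y^2 - y - 20) = (y - 3)^2*(y + 4)^2*(y - 5)
(3) = (p - 5)*(p^2 - 2*p) = (p - 5)*(p - 2)*(p)
(4) = (l - 2)*(l^3 - 12*l^2 + 45*l - 50) = (l - 5)*(l - 2)*(l^2 - 7*l + 10) = (l - 5)*(l - 2)^2*(l - 5)
(5) = (s + 4)*(s^3 - s^2 - 6*s) = (s + 2)*(s + 4)*(s^2 - 3*s) = (s - 3)*(s + 2)*(s + 4)*(s)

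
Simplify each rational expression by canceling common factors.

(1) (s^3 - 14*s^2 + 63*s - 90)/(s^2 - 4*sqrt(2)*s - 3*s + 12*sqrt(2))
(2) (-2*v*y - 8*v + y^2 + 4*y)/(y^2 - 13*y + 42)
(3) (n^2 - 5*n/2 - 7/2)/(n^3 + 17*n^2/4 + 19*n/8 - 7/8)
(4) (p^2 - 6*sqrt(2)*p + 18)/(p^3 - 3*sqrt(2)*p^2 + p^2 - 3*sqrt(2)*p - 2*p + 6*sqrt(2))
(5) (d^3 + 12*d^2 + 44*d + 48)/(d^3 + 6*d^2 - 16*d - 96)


(1) = (s^2 - 11*s + 30)/(s - 4*sqrt(2))
(2) = (-2*v*y - 8*v + y^2 + 4*y)/(y^2 - 13*y + 42)
(3) = (8*n - 28)/(8*n^2 + 26*n - 7)
(4) = (p - 3*sqrt(2))/(p^2 + p - 2)
(5) = (d + 2)/(d - 4)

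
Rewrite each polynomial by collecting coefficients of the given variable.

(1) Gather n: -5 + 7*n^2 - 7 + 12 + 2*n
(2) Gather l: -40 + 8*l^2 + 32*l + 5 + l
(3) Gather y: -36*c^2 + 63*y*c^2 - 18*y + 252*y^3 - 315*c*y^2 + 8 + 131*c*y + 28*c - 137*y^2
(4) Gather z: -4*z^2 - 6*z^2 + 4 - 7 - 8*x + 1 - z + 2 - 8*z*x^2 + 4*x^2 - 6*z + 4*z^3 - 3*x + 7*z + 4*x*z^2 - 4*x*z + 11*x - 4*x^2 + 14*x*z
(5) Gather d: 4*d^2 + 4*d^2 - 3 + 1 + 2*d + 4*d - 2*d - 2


(1) = 7*n^2 + 2*n
(2) = 8*l^2 + 33*l - 35
(3) = -36*c^2 + 28*c + 252*y^3 + y^2*(-315*c - 137) + y*(63*c^2 + 131*c - 18) + 8
(4) = 4*z^3 + z^2*(4*x - 10) + z*(-8*x^2 + 10*x)
(5) = 8*d^2 + 4*d - 4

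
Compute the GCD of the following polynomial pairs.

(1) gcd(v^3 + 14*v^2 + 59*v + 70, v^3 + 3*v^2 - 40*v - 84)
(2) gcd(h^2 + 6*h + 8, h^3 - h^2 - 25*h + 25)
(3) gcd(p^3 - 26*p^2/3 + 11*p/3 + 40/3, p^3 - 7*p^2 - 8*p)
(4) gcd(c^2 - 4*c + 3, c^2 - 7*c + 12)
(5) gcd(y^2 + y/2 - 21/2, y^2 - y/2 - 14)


(1) = v^2 + 9*v + 14
(2) = gcd((h + 2)*(h + 4), (h - 5)*(h - 1)*(h + 5)) = 1
(3) = p^2 - 7*p - 8
(4) = c - 3
(5) = gcd((y - 3)*(y + 7/2), (y - 4)*(y + 7/2)) = y + 7/2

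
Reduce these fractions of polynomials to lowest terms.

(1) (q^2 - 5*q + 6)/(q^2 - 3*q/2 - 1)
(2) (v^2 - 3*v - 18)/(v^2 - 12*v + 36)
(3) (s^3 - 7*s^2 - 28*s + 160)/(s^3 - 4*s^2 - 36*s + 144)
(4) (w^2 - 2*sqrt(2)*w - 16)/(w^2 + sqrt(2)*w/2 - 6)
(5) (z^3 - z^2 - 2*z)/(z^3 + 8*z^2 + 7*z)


(1) = (2*q - 6)/(2*q + 1)
(2) = (v + 3)/(v - 6)
(3) = (s^2 - 3*s - 40)/(s^2 - 36)
(4) = (2*w - 8*sqrt(2))/(2*w - 3*sqrt(2))
(5) = (z - 2)/(z + 7)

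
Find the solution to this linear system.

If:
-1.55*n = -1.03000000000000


Then:
n = 0.66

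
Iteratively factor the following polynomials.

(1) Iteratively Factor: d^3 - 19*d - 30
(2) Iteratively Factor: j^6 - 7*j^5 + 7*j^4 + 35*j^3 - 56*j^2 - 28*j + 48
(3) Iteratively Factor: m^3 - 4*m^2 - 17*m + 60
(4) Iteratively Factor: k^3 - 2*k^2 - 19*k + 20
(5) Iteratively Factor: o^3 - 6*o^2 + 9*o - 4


(1) = (d - 5)*(d^2 + 5*d + 6) = (d - 5)*(d + 3)*(d + 2)
(2) = (j - 1)*(j^5 - 6*j^4 + j^3 + 36*j^2 - 20*j - 48) = (j - 1)*(j + 2)*(j^4 - 8*j^3 + 17*j^2 + 2*j - 24) = (j - 1)*(j + 1)*(j + 2)*(j^3 - 9*j^2 + 26*j - 24) = (j - 3)*(j - 1)*(j + 1)*(j + 2)*(j^2 - 6*j + 8) = (j - 3)*(j - 2)*(j - 1)*(j + 1)*(j + 2)*(j - 4)
(3) = (m + 4)*(m^2 - 8*m + 15) = (m - 3)*(m + 4)*(m - 5)
(4) = (k - 5)*(k^2 + 3*k - 4) = (k - 5)*(k + 4)*(k - 1)
(5) = (o - 1)*(o^2 - 5*o + 4) = (o - 1)^2*(o - 4)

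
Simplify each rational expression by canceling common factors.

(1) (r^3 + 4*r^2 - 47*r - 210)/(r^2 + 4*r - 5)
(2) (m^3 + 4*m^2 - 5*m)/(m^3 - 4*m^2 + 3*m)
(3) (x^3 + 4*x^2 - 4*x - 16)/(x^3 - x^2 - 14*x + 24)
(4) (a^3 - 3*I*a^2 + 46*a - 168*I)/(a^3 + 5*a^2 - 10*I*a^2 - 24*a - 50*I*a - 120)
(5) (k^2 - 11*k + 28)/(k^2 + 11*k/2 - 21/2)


(1) = (r^2 - r - 42)/(r - 1)
(2) = (m + 5)/(m - 3)
(3) = (x + 2)/(x - 3)
(4) = (a + 7*I)/(a + 5)
(5) = (2*k^2 - 22*k + 56)/(2*k^2 + 11*k - 21)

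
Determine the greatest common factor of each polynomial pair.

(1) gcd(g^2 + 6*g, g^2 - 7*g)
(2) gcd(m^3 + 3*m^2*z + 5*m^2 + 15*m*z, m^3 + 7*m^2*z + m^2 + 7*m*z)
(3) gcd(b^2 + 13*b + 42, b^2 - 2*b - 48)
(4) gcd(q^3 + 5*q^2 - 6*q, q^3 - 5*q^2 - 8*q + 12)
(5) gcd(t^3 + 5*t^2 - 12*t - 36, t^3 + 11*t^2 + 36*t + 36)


(1) = g
(2) = gcd(m*(m + 5)*(m + 3*z), m*(m + 1)*(m + 7*z)) = m
(3) = b + 6
(4) = gcd(q*(q - 1)*(q + 6), (q - 6)*(q - 1)*(q + 2)) = q - 1
(5) = t^2 + 8*t + 12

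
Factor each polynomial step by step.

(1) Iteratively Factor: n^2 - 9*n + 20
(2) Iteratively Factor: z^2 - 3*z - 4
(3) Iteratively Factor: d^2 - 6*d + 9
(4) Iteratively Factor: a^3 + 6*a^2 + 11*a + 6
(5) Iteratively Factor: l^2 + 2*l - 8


(1) = (n - 4)*(n - 5)
(2) = (z - 4)*(z + 1)
(3) = (d - 3)*(d - 3)
(4) = (a + 1)*(a^2 + 5*a + 6) = (a + 1)*(a + 2)*(a + 3)
(5) = (l + 4)*(l - 2)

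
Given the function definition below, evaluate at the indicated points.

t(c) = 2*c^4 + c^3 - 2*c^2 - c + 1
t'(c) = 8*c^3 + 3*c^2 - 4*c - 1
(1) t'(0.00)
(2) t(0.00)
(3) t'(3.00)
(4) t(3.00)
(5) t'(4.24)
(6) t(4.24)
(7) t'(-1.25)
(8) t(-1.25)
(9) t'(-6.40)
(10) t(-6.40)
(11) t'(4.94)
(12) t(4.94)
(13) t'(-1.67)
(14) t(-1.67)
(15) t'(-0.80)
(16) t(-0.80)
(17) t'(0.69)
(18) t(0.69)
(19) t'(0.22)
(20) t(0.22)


(1) = -1.00
(2) = 1.00
(3) = 230.00
(4) = 169.00
(5) = 645.77
(6) = 683.42
(7) = -6.94
(8) = 2.05
(9) = -1949.67
(10) = 3018.78
(11) = 1016.88
(12) = 1258.88
(13) = -23.21
(14) = 7.99
(15) = 0.02
(16) = 0.83
(17) = 0.30
(18) = 0.14
(19) = -1.65
(20) = 0.70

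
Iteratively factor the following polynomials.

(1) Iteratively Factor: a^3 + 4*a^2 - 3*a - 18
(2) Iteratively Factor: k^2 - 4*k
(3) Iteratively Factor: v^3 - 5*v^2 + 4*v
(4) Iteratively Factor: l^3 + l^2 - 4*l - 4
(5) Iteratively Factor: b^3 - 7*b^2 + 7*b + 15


(1) = (a + 3)*(a^2 + a - 6) = (a + 3)^2*(a - 2)
(2) = (k)*(k - 4)
(3) = (v - 4)*(v^2 - v) = v*(v - 4)*(v - 1)
(4) = (l - 2)*(l^2 + 3*l + 2) = (l - 2)*(l + 2)*(l + 1)
(5) = (b - 3)*(b^2 - 4*b - 5) = (b - 5)*(b - 3)*(b + 1)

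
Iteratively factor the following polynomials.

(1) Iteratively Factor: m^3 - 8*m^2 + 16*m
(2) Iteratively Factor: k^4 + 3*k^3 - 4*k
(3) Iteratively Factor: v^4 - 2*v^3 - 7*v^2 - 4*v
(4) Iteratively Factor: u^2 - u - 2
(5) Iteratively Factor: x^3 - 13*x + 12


(1) = (m - 4)*(m^2 - 4*m) = m*(m - 4)*(m - 4)
(2) = (k + 2)*(k^3 + k^2 - 2*k) = (k + 2)^2*(k^2 - k) = k*(k + 2)^2*(k - 1)
(3) = (v + 1)*(v^3 - 3*v^2 - 4*v) = (v + 1)^2*(v^2 - 4*v) = v*(v + 1)^2*(v - 4)
(4) = (u - 2)*(u + 1)
(5) = (x + 4)*(x^2 - 4*x + 3) = (x - 3)*(x + 4)*(x - 1)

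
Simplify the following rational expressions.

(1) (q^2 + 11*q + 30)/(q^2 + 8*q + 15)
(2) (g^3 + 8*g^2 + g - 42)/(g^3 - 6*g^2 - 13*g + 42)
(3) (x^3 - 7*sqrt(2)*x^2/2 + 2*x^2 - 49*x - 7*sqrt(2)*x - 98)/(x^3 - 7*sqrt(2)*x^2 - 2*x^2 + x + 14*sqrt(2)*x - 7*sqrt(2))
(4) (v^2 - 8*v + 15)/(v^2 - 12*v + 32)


(1) = (q + 6)/(q + 3)
(2) = (g + 7)/(g - 7)
(3) = (2*x^2 + x*(4 + 7*sqrt(2)) + 14*sqrt(2))/(2*x^2 - 4*x + 2)
(4) = (v^2 - 8*v + 15)/(v^2 - 12*v + 32)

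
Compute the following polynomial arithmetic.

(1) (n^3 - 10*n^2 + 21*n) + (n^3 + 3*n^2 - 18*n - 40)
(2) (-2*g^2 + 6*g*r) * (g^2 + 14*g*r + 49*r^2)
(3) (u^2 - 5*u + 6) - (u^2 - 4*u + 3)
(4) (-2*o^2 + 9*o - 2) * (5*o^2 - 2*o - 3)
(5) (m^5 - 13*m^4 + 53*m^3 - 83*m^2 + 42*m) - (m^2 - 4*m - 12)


(1) = 2*n^3 - 7*n^2 + 3*n - 40
(2) = -2*g^4 - 22*g^3*r - 14*g^2*r^2 + 294*g*r^3
(3) = 3 - u
(4) = -10*o^4 + 49*o^3 - 22*o^2 - 23*o + 6
(5) = m^5 - 13*m^4 + 53*m^3 - 84*m^2 + 46*m + 12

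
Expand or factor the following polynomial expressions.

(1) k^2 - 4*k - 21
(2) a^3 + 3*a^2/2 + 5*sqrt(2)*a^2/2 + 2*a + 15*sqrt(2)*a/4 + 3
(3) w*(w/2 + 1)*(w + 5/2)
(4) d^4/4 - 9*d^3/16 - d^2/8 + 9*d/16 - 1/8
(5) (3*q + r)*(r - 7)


(1) = (k - 7)*(k + 3)
(2) = (a + 3/2)*(a + sqrt(2)/2)*(a + 2*sqrt(2))
(3) = w^3/2 + 9*w^2/4 + 5*w/2
(4) = (d/4 + 1/4)*(d - 2)*(d - 1)*(d - 1/4)
(5) = 3*q*r - 21*q + r^2 - 7*r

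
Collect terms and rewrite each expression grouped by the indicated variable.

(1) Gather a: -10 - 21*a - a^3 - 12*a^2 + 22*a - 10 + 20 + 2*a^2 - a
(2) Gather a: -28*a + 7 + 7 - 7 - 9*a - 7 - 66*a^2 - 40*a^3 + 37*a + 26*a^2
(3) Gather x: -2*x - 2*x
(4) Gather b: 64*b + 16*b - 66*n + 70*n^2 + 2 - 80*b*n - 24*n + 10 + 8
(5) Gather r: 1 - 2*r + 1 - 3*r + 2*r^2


(1) = -a^3 - 10*a^2
(2) = -40*a^3 - 40*a^2
(3) = -4*x
(4) = b*(80 - 80*n) + 70*n^2 - 90*n + 20
(5) = 2*r^2 - 5*r + 2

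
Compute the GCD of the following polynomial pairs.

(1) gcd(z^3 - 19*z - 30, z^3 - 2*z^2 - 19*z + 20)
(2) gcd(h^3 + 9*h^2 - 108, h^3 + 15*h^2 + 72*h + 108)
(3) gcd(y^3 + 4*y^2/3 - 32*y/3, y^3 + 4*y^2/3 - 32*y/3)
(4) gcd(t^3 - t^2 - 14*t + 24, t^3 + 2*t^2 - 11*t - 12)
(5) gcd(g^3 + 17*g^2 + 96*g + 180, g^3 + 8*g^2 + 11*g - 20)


(1) = z - 5
(2) = gcd((h - 3)*(h + 6)^2, (h + 3)*(h + 6)^2) = h^2 + 12*h + 36
(3) = gcd(y*(y - 8/3)*(y + 4), y*(y - 8/3)*(y + 4)) = y^3 + 4*y^2/3 - 32*y/3
(4) = t^2 + t - 12
(5) = g + 5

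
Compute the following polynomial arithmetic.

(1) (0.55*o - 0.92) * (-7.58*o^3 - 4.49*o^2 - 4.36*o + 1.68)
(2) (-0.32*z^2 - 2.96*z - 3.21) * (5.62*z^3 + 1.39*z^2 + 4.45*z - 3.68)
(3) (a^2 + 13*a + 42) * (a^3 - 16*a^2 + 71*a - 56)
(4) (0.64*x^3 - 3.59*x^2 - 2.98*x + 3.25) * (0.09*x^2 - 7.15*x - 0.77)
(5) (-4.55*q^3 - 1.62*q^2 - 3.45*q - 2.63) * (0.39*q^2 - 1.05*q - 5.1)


(1) = -4.169*o^4 + 4.5041*o^3 + 1.7328*o^2 + 4.9352*o - 1.5456
(2) = -1.7984*z^5 - 17.08*z^4 - 23.5786*z^3 - 16.4563*z^2 - 3.3917*z + 11.8128
(3) = a^5 - 3*a^4 - 95*a^3 + 195*a^2 + 2254*a - 2352
(4) = 0.0576*x^5 - 4.8991*x^4 + 24.9075*x^3 + 24.3638*x^2 - 20.9429*x - 2.5025
(5) = -1.7745*q^5 + 4.1457*q^4 + 23.5605*q^3 + 10.8588*q^2 + 20.3565*q + 13.413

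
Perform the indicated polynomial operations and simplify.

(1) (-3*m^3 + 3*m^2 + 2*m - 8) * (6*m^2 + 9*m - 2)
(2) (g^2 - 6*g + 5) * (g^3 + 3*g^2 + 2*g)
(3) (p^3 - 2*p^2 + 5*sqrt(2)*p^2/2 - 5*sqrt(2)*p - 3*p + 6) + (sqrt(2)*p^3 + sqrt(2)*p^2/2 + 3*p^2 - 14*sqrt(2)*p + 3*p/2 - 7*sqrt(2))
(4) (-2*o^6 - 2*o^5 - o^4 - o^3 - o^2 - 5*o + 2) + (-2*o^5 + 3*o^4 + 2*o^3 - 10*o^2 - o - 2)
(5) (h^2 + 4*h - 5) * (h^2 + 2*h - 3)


(1) = -18*m^5 - 9*m^4 + 45*m^3 - 36*m^2 - 76*m + 16
(2) = g^5 - 3*g^4 - 11*g^3 + 3*g^2 + 10*g
(3) = p^3 + sqrt(2)*p^3 + p^2 + 3*sqrt(2)*p^2 - 19*sqrt(2)*p - 3*p/2 - 7*sqrt(2) + 6
(4) = -2*o^6 - 4*o^5 + 2*o^4 + o^3 - 11*o^2 - 6*o
(5) = h^4 + 6*h^3 - 22*h + 15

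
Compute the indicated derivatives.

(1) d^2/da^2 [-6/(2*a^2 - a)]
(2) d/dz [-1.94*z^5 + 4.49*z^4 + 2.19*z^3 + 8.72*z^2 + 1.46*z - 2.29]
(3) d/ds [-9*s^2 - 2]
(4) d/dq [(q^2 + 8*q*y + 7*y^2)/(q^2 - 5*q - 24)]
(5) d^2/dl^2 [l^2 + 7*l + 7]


(1) = 12*(2*a*(2*a - 1) - (4*a - 1)^2)/(a^3*(2*a - 1)^3)
(2) = -9.7*z^4 + 17.96*z^3 + 6.57*z^2 + 17.44*z + 1.46
(3) = -18*s
(4) = (2*(-q - 4*y)*(-q^2 + 5*q + 24) - (2*q - 5)*(q^2 + 8*q*y + 7*y^2))/(-q^2 + 5*q + 24)^2
(5) = 2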